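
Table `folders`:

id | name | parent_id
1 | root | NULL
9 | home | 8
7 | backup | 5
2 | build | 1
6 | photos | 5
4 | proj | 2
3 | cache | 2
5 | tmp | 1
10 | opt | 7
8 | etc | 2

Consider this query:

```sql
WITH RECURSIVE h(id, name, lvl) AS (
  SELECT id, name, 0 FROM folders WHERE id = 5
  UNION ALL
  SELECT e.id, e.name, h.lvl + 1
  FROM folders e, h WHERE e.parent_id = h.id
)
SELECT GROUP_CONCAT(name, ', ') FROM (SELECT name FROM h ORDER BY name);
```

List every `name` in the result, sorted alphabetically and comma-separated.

Base: id=5 (tmp) at lvl 0.
Iteration 1: rows with parent_id in {5} -> photos (id 6, lvl 1), backup (id 7, lvl 1).
Iteration 2: rows with parent_id in {6,7} -> opt (id 10, lvl 2).
Iteration 3: no rows with parent_id in {10}; recursion stops.

backup, opt, photos, tmp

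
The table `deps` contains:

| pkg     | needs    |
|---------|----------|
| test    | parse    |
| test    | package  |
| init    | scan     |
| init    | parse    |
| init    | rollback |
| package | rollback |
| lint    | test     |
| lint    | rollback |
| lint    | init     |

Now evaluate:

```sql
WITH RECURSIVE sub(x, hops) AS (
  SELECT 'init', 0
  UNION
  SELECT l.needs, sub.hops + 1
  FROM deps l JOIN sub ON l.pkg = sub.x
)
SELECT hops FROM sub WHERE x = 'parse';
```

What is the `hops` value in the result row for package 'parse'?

1

Base: (init, hops=0).
Iteration 1: edges from {init} -> (parse, hops=1), (rollback, hops=1), (scan, hops=1).
Iteration 2: no outgoing edges from {parse,rollback,scan}; recursion stops.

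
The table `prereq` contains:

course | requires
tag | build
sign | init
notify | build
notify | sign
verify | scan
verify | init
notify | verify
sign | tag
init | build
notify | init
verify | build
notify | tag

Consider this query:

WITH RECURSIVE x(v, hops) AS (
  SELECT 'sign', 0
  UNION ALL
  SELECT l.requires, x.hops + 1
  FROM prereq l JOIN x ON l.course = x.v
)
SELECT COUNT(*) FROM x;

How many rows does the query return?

Base: (sign, hops=0).
Iteration 1: edges from {sign} -> (init, hops=1), (tag, hops=1).
Iteration 2: edges from {init,tag} -> (build, hops=2) x2. [UNION ALL keeps all 2 new rows, including repeats]
Iteration 3: no outgoing edges from {build}; recursion stops.
Total rows emitted: 5.

5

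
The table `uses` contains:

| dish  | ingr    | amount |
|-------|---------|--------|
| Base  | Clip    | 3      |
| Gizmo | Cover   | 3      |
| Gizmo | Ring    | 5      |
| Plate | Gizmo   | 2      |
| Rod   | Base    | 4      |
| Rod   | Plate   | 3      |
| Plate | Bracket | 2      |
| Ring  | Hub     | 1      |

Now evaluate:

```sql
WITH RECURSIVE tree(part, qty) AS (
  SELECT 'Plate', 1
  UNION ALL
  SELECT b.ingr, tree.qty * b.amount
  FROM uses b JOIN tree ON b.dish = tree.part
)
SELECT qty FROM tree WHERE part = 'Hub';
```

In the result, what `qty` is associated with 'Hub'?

Base: (Plate, qty=1).
Iteration 1: components of {Plate} -> Bracket = 1*2 = 2, Gizmo = 1*2 = 2.
Iteration 2: components of {Bracket,Gizmo} -> Cover = 2*3 = 6, Ring = 2*5 = 10.
Iteration 3: components of {Cover,Ring} -> Hub = 10*1 = 10.
Iteration 4: no further components; recursion stops.

10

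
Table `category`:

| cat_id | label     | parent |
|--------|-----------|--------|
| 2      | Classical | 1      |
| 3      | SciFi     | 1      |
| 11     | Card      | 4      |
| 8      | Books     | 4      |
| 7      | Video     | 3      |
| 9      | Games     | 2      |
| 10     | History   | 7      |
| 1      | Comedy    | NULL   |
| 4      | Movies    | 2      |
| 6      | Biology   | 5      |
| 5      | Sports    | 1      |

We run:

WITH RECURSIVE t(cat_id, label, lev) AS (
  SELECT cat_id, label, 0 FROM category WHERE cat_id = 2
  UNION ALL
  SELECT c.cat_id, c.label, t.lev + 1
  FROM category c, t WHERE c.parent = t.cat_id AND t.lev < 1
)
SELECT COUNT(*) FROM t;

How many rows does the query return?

3

Base: cat_id=2 (Classical) at lev 0.
Iteration 1: rows with parent in {2} -> Movies (id 4, lev 1), Games (id 9, lev 1).
Iteration 2: lev < 1 fails for all current rows; recursion stops.
Total rows emitted: 3.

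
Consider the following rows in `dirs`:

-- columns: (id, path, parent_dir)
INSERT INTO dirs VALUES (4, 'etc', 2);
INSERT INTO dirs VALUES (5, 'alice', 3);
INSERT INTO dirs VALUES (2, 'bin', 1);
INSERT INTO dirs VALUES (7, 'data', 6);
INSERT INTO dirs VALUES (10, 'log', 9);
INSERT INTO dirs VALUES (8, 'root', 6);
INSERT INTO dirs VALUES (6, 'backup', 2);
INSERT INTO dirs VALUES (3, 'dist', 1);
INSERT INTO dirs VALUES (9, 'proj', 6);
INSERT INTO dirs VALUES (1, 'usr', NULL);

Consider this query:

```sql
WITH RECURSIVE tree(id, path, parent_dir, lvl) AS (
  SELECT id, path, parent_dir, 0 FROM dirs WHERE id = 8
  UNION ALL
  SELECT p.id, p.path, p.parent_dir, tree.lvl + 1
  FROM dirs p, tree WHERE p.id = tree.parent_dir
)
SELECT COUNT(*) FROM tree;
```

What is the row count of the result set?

Base: id=8 (root), parent_dir=6, lvl 0.
Iteration 1: join on id=6 -> backup (id 6, parent_dir=2, lvl 1).
Iteration 2: join on id=2 -> bin (id 2, parent_dir=1, lvl 2).
Iteration 3: join on id=1 -> usr (id 1, parent_dir=NULL, lvl 3).
Iteration 4: parent_dir is NULL; no match; recursion stops.
Total rows emitted: 4.

4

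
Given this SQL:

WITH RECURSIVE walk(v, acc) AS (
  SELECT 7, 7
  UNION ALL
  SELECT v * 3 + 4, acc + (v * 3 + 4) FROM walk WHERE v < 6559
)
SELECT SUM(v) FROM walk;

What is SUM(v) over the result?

Base: v=7, acc=7.
Iteration 1: 7 < 6559 holds -> v = 7 * 3 + 4 = 25, acc = 7 + 25 = 32.
Iteration 2: 25 < 6559 holds -> v = 25 * 3 + 4 = 79, acc = 32 + 79 = 111.
Iteration 3: 79 < 6559 holds -> v = 79 * 3 + 4 = 241, acc = 111 + 241 = 352.
Iteration 4: 241 < 6559 holds -> v = 241 * 3 + 4 = 727, acc = 352 + 727 = 1079.
Iteration 5: 727 < 6559 holds -> v = 727 * 3 + 4 = 2185, acc = 1079 + 2185 = 3264.
Iteration 6: 2185 < 6559 holds -> v = 2185 * 3 + 4 = 6559, acc = 3264 + 6559 = 9823.
Iteration 7: 6559 < 6559 fails; recursion stops.
SUM(v) = 7 + 25 + 79 + 241 + 727 + 2185 + 6559 = 9823.

9823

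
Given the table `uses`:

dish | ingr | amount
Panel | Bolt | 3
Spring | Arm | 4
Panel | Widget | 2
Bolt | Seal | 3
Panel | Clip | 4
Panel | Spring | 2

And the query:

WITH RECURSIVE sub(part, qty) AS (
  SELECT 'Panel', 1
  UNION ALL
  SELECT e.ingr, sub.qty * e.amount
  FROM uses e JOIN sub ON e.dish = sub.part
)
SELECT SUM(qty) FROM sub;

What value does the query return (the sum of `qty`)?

Base: (Panel, qty=1).
Iteration 1: components of {Panel} -> Bolt = 1*3 = 3, Clip = 1*4 = 4, Spring = 1*2 = 2, Widget = 1*2 = 2.
Iteration 2: components of {Bolt,Clip,Spring,Widget} -> Arm = 2*4 = 8, Seal = 3*3 = 9.
Iteration 3: no further components; recursion stops.
SUM(qty) = 1 + 4 + 3 + 2 + 2 + 9 + 8 = 29.

29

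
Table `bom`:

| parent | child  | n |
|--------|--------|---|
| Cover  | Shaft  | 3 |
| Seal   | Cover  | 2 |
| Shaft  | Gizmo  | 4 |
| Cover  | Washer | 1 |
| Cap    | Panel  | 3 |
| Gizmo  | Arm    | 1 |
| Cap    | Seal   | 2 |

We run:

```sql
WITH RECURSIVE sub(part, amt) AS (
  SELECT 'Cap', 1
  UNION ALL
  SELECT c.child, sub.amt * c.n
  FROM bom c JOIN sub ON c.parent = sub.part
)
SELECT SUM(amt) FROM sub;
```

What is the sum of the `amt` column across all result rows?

122

Base: (Cap, amt=1).
Iteration 1: components of {Cap} -> Panel = 1*3 = 3, Seal = 1*2 = 2.
Iteration 2: components of {Panel,Seal} -> Cover = 2*2 = 4.
Iteration 3: components of {Cover} -> Shaft = 4*3 = 12, Washer = 4*1 = 4.
Iteration 4: components of {Shaft,Washer} -> Gizmo = 12*4 = 48.
Iteration 5: components of {Gizmo} -> Arm = 48*1 = 48.
Iteration 6: no further components; recursion stops.
SUM(amt) = 1 + 2 + 3 + 4 + 12 + 4 + 48 + 48 = 122.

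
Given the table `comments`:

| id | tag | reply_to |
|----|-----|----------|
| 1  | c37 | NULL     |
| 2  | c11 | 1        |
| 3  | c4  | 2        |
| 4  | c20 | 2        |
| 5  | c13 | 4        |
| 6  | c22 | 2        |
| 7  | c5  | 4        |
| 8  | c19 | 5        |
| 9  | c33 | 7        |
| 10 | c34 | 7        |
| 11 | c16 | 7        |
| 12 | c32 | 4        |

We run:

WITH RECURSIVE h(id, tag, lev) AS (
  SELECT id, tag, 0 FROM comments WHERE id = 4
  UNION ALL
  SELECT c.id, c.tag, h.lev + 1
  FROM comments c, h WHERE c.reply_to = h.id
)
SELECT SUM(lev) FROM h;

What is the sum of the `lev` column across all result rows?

Base: id=4 (c20) at lev 0.
Iteration 1: rows with reply_to in {4} -> c13 (id 5, lev 1), c5 (id 7, lev 1), c32 (id 12, lev 1).
Iteration 2: rows with reply_to in {5,7,12} -> c19 (id 8, lev 2), c33 (id 9, lev 2), c34 (id 10, lev 2), c16 (id 11, lev 2).
Iteration 3: no rows with reply_to in {8,9,10,11}; recursion stops.
SUM(lev) = 0 + 1 + 1 + 1 + 2 + 2 + 2 + 2 = 11.

11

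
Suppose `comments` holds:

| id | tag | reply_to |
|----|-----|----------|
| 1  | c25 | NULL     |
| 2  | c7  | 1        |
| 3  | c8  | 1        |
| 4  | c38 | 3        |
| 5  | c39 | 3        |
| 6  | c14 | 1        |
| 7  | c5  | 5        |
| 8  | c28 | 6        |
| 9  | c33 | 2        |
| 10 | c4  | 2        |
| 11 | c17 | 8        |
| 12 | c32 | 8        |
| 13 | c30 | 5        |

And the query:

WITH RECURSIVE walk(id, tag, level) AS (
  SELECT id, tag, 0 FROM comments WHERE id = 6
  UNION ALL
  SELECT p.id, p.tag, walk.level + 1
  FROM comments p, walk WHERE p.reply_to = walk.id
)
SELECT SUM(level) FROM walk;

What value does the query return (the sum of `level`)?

5

Base: id=6 (c14) at level 0.
Iteration 1: rows with reply_to in {6} -> c28 (id 8, level 1).
Iteration 2: rows with reply_to in {8} -> c17 (id 11, level 2), c32 (id 12, level 2).
Iteration 3: no rows with reply_to in {11,12}; recursion stops.
SUM(level) = 0 + 1 + 2 + 2 = 5.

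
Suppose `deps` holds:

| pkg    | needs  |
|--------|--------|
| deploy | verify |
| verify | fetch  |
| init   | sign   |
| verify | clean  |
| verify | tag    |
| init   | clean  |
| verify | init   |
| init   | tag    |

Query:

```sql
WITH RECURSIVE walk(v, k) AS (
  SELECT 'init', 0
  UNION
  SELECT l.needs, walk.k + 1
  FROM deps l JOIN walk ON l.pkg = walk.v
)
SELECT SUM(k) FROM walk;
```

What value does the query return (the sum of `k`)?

3

Base: (init, k=0).
Iteration 1: edges from {init} -> (clean, k=1), (sign, k=1), (tag, k=1).
Iteration 2: no outgoing edges from {clean,sign,tag}; recursion stops.
SUM(k) = 0 + 1 + 1 + 1 = 3.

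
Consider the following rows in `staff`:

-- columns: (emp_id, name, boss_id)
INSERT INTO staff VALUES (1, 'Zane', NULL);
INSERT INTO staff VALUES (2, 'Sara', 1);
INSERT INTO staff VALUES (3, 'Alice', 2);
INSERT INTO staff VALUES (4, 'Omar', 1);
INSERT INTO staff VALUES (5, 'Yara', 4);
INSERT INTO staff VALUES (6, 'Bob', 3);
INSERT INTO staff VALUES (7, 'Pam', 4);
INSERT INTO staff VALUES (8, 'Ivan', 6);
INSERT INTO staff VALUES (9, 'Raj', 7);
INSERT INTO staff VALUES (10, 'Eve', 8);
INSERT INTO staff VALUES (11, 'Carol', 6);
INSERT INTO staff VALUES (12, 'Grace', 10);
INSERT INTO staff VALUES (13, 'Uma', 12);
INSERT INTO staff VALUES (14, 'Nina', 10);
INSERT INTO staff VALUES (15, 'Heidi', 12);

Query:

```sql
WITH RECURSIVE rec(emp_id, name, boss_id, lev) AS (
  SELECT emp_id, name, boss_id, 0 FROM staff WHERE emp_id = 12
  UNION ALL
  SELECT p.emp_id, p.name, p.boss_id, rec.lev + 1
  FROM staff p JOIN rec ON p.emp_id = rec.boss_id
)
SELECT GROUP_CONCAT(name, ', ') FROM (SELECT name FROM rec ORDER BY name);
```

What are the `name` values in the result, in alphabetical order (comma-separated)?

Alice, Bob, Eve, Grace, Ivan, Sara, Zane

Base: emp_id=12 (Grace), boss_id=10, lev 0.
Iteration 1: join on emp_id=10 -> Eve (id 10, boss_id=8, lev 1).
Iteration 2: join on emp_id=8 -> Ivan (id 8, boss_id=6, lev 2).
Iteration 3: join on emp_id=6 -> Bob (id 6, boss_id=3, lev 3).
Iteration 4: join on emp_id=3 -> Alice (id 3, boss_id=2, lev 4).
Iteration 5: join on emp_id=2 -> Sara (id 2, boss_id=1, lev 5).
Iteration 6: join on emp_id=1 -> Zane (id 1, boss_id=NULL, lev 6).
Iteration 7: boss_id is NULL; no match; recursion stops.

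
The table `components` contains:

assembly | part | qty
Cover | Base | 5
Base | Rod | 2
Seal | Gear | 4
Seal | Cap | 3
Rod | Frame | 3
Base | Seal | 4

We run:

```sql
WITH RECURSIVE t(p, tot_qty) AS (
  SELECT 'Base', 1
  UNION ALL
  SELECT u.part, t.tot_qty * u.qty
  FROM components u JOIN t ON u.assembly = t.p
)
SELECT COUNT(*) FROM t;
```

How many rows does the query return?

Base: (Base, tot_qty=1).
Iteration 1: components of {Base} -> Rod = 1*2 = 2, Seal = 1*4 = 4.
Iteration 2: components of {Rod,Seal} -> Cap = 4*3 = 12, Frame = 2*3 = 6, Gear = 4*4 = 16.
Iteration 3: no further components; recursion stops.
Total rows emitted: 6.

6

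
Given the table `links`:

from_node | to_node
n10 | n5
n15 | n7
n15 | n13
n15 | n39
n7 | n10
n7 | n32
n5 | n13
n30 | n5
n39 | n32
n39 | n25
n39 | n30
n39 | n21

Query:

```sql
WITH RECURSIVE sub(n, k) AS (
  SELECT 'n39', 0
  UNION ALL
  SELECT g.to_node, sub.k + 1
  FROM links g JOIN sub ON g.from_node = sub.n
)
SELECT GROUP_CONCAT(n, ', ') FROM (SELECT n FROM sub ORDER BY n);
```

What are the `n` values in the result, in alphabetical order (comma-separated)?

Base: (n39, k=0).
Iteration 1: edges from {n39} -> (n21, k=1), (n25, k=1), (n30, k=1), (n32, k=1).
Iteration 2: edges from {n21,n25,n30,n32} -> (n5, k=2).
Iteration 3: edges from {n5} -> (n13, k=3).
Iteration 4: no outgoing edges from {n13}; recursion stops.

n13, n21, n25, n30, n32, n39, n5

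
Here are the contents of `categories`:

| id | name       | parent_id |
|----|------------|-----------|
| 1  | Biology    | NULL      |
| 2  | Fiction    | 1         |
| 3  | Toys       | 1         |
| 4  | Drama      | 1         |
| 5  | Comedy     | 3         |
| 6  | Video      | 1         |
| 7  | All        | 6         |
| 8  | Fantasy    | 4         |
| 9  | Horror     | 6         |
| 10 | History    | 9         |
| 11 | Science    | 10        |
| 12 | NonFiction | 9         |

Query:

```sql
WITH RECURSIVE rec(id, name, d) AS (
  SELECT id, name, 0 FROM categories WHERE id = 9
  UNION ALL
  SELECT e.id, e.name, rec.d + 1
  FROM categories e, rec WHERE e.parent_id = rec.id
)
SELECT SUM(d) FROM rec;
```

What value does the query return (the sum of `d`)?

4

Base: id=9 (Horror) at d 0.
Iteration 1: rows with parent_id in {9} -> History (id 10, d 1), NonFiction (id 12, d 1).
Iteration 2: rows with parent_id in {10,12} -> Science (id 11, d 2).
Iteration 3: no rows with parent_id in {11}; recursion stops.
SUM(d) = 0 + 1 + 1 + 2 = 4.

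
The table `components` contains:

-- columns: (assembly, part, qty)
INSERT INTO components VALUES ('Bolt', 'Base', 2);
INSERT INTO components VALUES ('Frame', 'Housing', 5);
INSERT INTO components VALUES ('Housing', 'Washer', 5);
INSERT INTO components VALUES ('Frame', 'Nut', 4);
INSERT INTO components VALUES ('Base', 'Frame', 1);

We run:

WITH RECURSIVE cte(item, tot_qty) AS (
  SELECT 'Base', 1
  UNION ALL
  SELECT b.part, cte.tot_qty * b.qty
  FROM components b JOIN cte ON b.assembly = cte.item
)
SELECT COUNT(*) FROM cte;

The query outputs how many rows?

Base: (Base, tot_qty=1).
Iteration 1: components of {Base} -> Frame = 1*1 = 1.
Iteration 2: components of {Frame} -> Housing = 1*5 = 5, Nut = 1*4 = 4.
Iteration 3: components of {Housing,Nut} -> Washer = 5*5 = 25.
Iteration 4: no further components; recursion stops.
Total rows emitted: 5.

5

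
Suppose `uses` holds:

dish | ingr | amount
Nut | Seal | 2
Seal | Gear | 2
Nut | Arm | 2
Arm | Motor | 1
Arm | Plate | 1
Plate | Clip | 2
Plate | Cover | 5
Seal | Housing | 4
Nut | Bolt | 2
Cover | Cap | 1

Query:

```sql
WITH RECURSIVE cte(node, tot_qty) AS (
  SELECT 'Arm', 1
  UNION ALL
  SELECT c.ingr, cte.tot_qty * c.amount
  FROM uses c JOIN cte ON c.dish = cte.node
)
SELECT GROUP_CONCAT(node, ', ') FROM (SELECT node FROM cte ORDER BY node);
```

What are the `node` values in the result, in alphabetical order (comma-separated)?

Arm, Cap, Clip, Cover, Motor, Plate

Base: (Arm, tot_qty=1).
Iteration 1: components of {Arm} -> Motor = 1*1 = 1, Plate = 1*1 = 1.
Iteration 2: components of {Motor,Plate} -> Clip = 1*2 = 2, Cover = 1*5 = 5.
Iteration 3: components of {Clip,Cover} -> Cap = 5*1 = 5.
Iteration 4: no further components; recursion stops.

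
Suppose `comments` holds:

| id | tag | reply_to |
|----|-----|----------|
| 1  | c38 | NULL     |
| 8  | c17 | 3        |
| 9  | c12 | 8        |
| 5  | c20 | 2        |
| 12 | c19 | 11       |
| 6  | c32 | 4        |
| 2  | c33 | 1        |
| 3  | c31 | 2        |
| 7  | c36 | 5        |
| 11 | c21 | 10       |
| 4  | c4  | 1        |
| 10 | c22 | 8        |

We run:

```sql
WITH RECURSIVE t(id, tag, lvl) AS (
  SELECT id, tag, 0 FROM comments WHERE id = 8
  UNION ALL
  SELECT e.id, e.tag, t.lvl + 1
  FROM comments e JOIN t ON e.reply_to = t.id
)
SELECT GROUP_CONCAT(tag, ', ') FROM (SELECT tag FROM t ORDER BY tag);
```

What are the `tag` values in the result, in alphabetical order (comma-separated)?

Base: id=8 (c17) at lvl 0.
Iteration 1: rows with reply_to in {8} -> c12 (id 9, lvl 1), c22 (id 10, lvl 1).
Iteration 2: rows with reply_to in {9,10} -> c21 (id 11, lvl 2).
Iteration 3: rows with reply_to in {11} -> c19 (id 12, lvl 3).
Iteration 4: no rows with reply_to in {12}; recursion stops.

c12, c17, c19, c21, c22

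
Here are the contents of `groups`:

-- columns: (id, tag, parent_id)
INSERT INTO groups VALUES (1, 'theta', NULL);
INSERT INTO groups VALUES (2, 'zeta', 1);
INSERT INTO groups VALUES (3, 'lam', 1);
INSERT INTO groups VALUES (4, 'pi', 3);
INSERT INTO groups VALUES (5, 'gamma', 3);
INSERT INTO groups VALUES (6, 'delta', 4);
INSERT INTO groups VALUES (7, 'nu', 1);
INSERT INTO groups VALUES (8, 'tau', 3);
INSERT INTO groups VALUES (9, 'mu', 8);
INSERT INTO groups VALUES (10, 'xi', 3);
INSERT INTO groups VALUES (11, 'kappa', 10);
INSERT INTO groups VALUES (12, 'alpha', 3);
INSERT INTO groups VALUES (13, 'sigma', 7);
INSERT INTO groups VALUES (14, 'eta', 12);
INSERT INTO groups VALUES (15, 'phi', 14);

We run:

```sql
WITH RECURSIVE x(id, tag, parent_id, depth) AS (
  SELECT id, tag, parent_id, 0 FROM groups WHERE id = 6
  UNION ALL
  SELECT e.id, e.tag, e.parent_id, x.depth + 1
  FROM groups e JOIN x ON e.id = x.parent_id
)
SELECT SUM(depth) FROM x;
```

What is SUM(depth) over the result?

6

Base: id=6 (delta), parent_id=4, depth 0.
Iteration 1: join on id=4 -> pi (id 4, parent_id=3, depth 1).
Iteration 2: join on id=3 -> lam (id 3, parent_id=1, depth 2).
Iteration 3: join on id=1 -> theta (id 1, parent_id=NULL, depth 3).
Iteration 4: parent_id is NULL; no match; recursion stops.
SUM(depth) = 0 + 1 + 2 + 3 = 6.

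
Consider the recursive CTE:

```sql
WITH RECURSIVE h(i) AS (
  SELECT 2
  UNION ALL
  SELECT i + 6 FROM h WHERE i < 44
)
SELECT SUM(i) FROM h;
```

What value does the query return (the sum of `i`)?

Base: i=2.
Iteration 1: 2 < 44 holds -> i = 2 + 6 = 8.
Iteration 2: 8 < 44 holds -> i = 8 + 6 = 14.
Iteration 3: 14 < 44 holds -> i = 14 + 6 = 20.
Iteration 4: 20 < 44 holds -> i = 20 + 6 = 26.
Iteration 5: 26 < 44 holds -> i = 26 + 6 = 32.
Iteration 6: 32 < 44 holds -> i = 32 + 6 = 38.
Iteration 7: 38 < 44 holds -> i = 38 + 6 = 44.
Iteration 8: 44 < 44 fails; recursion stops.
SUM(i) = 2 + 8 + 14 + 20 + 26 + 32 + 38 + 44 = 184.

184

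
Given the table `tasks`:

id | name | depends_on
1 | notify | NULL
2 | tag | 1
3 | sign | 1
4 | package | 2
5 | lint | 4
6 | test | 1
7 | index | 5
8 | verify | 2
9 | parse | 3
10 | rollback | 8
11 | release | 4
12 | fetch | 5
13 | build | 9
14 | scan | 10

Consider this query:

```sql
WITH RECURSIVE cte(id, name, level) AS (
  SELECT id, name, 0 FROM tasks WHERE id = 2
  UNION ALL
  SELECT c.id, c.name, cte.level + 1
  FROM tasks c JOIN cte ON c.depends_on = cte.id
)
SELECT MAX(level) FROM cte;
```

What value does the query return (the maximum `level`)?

3

Base: id=2 (tag) at level 0.
Iteration 1: rows with depends_on in {2} -> package (id 4, level 1), verify (id 8, level 1).
Iteration 2: rows with depends_on in {4,8} -> lint (id 5, level 2), rollback (id 10, level 2), release (id 11, level 2).
Iteration 3: rows with depends_on in {5,10,11} -> index (id 7, level 3), fetch (id 12, level 3), scan (id 14, level 3).
Iteration 4: no rows with depends_on in {7,12,14}; recursion stops.
level values: 0, 1, 1, 2, 2, 2, 3, 3, 3; the maximum is 3.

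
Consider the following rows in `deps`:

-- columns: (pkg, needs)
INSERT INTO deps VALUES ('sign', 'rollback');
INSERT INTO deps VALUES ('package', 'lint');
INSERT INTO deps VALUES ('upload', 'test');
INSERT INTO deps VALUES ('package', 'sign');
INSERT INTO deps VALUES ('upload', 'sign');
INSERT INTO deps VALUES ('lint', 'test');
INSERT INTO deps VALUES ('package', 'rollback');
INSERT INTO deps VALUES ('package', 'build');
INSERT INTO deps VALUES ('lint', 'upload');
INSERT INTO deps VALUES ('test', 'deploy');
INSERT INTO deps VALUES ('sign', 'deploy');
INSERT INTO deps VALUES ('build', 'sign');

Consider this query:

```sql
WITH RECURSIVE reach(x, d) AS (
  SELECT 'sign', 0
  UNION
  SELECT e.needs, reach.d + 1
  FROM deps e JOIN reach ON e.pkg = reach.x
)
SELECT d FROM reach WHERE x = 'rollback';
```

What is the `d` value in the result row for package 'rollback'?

Base: (sign, d=0).
Iteration 1: edges from {sign} -> (deploy, d=1), (rollback, d=1).
Iteration 2: no outgoing edges from {deploy,rollback}; recursion stops.

1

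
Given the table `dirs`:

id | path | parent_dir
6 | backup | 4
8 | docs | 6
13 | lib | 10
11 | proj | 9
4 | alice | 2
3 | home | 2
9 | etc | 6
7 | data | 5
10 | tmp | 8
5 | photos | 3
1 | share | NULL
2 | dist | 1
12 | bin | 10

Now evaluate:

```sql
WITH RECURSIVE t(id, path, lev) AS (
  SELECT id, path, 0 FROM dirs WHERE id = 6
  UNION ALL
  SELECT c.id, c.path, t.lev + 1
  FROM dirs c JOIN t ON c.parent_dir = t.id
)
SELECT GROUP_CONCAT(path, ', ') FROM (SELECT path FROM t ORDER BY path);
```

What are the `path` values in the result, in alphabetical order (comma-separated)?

Base: id=6 (backup) at lev 0.
Iteration 1: rows with parent_dir in {6} -> docs (id 8, lev 1), etc (id 9, lev 1).
Iteration 2: rows with parent_dir in {8,9} -> tmp (id 10, lev 2), proj (id 11, lev 2).
Iteration 3: rows with parent_dir in {10,11} -> bin (id 12, lev 3), lib (id 13, lev 3).
Iteration 4: no rows with parent_dir in {12,13}; recursion stops.

backup, bin, docs, etc, lib, proj, tmp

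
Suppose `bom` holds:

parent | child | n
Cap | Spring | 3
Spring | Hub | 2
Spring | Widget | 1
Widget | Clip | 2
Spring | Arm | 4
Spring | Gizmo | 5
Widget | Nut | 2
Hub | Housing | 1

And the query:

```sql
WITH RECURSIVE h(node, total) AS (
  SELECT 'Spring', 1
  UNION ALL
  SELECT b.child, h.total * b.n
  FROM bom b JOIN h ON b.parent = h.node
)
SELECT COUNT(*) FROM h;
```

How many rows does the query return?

8

Base: (Spring, total=1).
Iteration 1: components of {Spring} -> Arm = 1*4 = 4, Gizmo = 1*5 = 5, Hub = 1*2 = 2, Widget = 1*1 = 1.
Iteration 2: components of {Arm,Gizmo,Hub,Widget} -> Clip = 1*2 = 2, Housing = 2*1 = 2, Nut = 1*2 = 2.
Iteration 3: no further components; recursion stops.
Total rows emitted: 8.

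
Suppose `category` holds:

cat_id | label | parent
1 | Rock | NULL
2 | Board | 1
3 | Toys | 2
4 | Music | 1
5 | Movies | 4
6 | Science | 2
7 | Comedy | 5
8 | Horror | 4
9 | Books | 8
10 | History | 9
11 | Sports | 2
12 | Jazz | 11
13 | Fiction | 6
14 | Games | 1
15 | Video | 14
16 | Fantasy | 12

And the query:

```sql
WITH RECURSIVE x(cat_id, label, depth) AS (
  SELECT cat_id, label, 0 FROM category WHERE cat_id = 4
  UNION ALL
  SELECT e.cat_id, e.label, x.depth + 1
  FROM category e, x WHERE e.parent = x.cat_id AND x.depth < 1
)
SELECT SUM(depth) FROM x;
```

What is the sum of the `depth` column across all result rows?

Base: cat_id=4 (Music) at depth 0.
Iteration 1: rows with parent in {4} -> Movies (id 5, depth 1), Horror (id 8, depth 1).
Iteration 2: depth < 1 fails for all current rows; recursion stops.
SUM(depth) = 0 + 1 + 1 = 2.

2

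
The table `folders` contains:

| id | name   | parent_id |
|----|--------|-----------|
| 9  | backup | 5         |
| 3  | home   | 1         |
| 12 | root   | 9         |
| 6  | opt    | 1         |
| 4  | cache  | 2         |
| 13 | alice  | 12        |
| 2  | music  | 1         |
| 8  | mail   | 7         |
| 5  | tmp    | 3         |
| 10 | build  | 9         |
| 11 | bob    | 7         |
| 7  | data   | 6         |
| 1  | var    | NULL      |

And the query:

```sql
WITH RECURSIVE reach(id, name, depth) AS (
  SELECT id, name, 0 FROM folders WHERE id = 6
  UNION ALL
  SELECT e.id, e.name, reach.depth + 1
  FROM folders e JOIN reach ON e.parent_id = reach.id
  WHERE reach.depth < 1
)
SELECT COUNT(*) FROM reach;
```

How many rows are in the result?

2

Base: id=6 (opt) at depth 0.
Iteration 1: rows with parent_id in {6} -> data (id 7, depth 1).
Iteration 2: depth < 1 fails for all current rows; recursion stops.
Total rows emitted: 2.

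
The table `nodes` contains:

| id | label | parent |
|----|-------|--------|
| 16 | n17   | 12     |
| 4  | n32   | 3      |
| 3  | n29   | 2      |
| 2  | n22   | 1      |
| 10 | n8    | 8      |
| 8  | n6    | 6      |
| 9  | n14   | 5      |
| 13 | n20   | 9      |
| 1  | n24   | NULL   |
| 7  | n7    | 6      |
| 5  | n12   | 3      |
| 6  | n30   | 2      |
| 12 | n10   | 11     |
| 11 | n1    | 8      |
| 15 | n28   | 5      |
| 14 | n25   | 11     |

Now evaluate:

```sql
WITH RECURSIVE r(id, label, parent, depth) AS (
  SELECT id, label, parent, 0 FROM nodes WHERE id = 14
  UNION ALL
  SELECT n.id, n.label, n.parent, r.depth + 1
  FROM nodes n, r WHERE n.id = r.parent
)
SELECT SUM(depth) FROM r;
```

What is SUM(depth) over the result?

Base: id=14 (n25), parent=11, depth 0.
Iteration 1: join on id=11 -> n1 (id 11, parent=8, depth 1).
Iteration 2: join on id=8 -> n6 (id 8, parent=6, depth 2).
Iteration 3: join on id=6 -> n30 (id 6, parent=2, depth 3).
Iteration 4: join on id=2 -> n22 (id 2, parent=1, depth 4).
Iteration 5: join on id=1 -> n24 (id 1, parent=NULL, depth 5).
Iteration 6: parent is NULL; no match; recursion stops.
SUM(depth) = 0 + 1 + 2 + 3 + 4 + 5 = 15.

15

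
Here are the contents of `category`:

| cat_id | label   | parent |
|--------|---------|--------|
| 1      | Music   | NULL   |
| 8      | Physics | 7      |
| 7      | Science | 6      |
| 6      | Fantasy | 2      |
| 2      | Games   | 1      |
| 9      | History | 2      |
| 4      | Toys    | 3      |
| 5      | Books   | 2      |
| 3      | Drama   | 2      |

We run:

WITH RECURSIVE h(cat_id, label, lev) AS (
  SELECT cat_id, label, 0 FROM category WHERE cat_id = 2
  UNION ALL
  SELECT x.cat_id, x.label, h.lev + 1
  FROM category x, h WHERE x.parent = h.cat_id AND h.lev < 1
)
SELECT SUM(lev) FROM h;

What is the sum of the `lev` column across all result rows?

4

Base: cat_id=2 (Games) at lev 0.
Iteration 1: rows with parent in {2} -> Drama (id 3, lev 1), Books (id 5, lev 1), Fantasy (id 6, lev 1), History (id 9, lev 1).
Iteration 2: lev < 1 fails for all current rows; recursion stops.
SUM(lev) = 0 + 1 + 1 + 1 + 1 = 4.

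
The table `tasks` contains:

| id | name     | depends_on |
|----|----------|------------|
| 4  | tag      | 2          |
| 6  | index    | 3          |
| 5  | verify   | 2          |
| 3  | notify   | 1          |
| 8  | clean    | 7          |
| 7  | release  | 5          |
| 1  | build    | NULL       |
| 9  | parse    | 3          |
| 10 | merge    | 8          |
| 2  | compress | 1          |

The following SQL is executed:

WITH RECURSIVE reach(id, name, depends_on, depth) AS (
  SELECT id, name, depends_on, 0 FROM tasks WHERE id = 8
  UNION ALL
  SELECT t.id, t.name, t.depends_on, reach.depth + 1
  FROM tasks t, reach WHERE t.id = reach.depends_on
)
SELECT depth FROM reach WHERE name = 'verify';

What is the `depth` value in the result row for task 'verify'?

2

Base: id=8 (clean), depends_on=7, depth 0.
Iteration 1: join on id=7 -> release (id 7, depends_on=5, depth 1).
Iteration 2: join on id=5 -> verify (id 5, depends_on=2, depth 2).
Iteration 3: join on id=2 -> compress (id 2, depends_on=1, depth 3).
Iteration 4: join on id=1 -> build (id 1, depends_on=NULL, depth 4).
Iteration 5: depends_on is NULL; no match; recursion stops.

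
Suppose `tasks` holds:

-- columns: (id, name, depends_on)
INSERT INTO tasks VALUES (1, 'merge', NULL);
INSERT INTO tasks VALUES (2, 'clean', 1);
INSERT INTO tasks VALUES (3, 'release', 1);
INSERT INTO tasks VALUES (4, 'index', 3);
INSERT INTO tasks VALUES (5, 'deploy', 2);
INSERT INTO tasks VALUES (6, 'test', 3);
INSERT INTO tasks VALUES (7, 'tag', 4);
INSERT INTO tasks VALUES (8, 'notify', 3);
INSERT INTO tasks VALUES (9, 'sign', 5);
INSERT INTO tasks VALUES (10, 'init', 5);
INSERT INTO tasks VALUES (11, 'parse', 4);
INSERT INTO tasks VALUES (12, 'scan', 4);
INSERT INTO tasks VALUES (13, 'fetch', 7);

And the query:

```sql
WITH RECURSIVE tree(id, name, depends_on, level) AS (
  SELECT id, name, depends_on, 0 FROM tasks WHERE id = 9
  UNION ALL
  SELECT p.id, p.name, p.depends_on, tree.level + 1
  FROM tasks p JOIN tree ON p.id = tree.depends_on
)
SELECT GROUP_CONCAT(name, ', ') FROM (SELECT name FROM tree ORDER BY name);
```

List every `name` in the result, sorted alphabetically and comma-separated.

Base: id=9 (sign), depends_on=5, level 0.
Iteration 1: join on id=5 -> deploy (id 5, depends_on=2, level 1).
Iteration 2: join on id=2 -> clean (id 2, depends_on=1, level 2).
Iteration 3: join on id=1 -> merge (id 1, depends_on=NULL, level 3).
Iteration 4: depends_on is NULL; no match; recursion stops.

clean, deploy, merge, sign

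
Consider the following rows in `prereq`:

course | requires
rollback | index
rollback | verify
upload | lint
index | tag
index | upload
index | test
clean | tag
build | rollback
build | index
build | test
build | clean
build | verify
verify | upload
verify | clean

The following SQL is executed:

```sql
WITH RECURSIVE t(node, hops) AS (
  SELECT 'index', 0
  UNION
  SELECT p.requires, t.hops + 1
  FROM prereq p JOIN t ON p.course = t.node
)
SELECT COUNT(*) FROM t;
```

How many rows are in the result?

5

Base: (index, hops=0).
Iteration 1: edges from {index} -> (tag, hops=1), (test, hops=1), (upload, hops=1).
Iteration 2: edges from {tag,test,upload} -> (lint, hops=2).
Iteration 3: no outgoing edges from {lint}; recursion stops.
Total rows emitted: 5.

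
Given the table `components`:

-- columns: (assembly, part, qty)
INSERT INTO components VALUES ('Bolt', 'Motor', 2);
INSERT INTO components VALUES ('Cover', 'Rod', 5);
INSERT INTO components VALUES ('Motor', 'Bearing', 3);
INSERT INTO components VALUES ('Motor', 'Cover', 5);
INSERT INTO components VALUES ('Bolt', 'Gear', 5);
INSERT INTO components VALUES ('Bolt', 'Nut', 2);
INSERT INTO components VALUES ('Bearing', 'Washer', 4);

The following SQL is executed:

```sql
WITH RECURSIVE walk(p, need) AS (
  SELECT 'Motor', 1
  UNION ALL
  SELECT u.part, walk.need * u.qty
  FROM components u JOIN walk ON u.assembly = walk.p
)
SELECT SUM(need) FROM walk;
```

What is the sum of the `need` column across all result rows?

46

Base: (Motor, need=1).
Iteration 1: components of {Motor} -> Bearing = 1*3 = 3, Cover = 1*5 = 5.
Iteration 2: components of {Bearing,Cover} -> Rod = 5*5 = 25, Washer = 3*4 = 12.
Iteration 3: no further components; recursion stops.
SUM(need) = 1 + 3 + 5 + 12 + 25 = 46.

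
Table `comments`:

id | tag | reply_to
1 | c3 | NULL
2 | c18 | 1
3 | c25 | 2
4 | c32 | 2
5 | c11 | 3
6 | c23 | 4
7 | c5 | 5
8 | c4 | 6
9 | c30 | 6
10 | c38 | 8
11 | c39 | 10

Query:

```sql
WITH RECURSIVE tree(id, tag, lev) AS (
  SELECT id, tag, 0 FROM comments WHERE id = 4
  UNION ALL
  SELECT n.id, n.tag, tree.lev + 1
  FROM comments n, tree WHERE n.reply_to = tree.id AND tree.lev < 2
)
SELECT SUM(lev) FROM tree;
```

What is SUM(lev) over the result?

Base: id=4 (c32) at lev 0.
Iteration 1: rows with reply_to in {4} -> c23 (id 6, lev 1).
Iteration 2: rows with reply_to in {6} -> c4 (id 8, lev 2), c30 (id 9, lev 2).
Iteration 3: lev < 2 fails for all current rows; recursion stops.
SUM(lev) = 0 + 1 + 2 + 2 = 5.

5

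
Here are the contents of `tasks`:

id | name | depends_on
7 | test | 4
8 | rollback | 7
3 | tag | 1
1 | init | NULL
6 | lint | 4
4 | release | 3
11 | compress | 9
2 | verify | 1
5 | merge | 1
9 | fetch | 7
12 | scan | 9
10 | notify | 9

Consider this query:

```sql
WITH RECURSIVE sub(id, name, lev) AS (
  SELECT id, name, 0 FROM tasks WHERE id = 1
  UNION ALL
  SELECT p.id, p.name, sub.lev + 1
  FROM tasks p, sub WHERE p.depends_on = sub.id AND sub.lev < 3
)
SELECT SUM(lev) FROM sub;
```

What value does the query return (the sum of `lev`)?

Base: id=1 (init) at lev 0.
Iteration 1: rows with depends_on in {1} -> verify (id 2, lev 1), tag (id 3, lev 1), merge (id 5, lev 1).
Iteration 2: rows with depends_on in {2,3,5} -> release (id 4, lev 2).
Iteration 3: rows with depends_on in {4} -> lint (id 6, lev 3), test (id 7, lev 3).
Iteration 4: lev < 3 fails for all current rows; recursion stops.
SUM(lev) = 0 + 1 + 1 + 1 + 2 + 3 + 3 = 11.

11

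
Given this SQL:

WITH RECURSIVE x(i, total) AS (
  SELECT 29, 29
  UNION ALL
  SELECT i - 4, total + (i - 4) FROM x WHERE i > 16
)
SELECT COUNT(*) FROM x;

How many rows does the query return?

Base: i=29, total=29.
Iteration 1: 29 > 16 holds -> i = 29 - 4 = 25, total = 29 + 25 = 54.
Iteration 2: 25 > 16 holds -> i = 25 - 4 = 21, total = 54 + 21 = 75.
Iteration 3: 21 > 16 holds -> i = 21 - 4 = 17, total = 75 + 17 = 92.
Iteration 4: 17 > 16 holds -> i = 17 - 4 = 13, total = 92 + 13 = 105.
Iteration 5: 13 > 16 fails; recursion stops.
Total rows emitted: 5.

5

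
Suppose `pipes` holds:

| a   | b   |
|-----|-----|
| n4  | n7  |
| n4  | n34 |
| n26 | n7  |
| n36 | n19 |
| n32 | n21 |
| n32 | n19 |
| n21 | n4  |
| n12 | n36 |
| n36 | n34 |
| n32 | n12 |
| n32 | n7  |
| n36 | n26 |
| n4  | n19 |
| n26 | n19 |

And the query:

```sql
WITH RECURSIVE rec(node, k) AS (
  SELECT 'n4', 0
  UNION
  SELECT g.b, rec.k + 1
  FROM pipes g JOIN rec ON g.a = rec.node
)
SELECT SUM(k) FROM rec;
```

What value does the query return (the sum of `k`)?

Base: (n4, k=0).
Iteration 1: edges from {n4} -> (n19, k=1), (n34, k=1), (n7, k=1).
Iteration 2: no outgoing edges from {n19,n34,n7}; recursion stops.
SUM(k) = 0 + 1 + 1 + 1 = 3.

3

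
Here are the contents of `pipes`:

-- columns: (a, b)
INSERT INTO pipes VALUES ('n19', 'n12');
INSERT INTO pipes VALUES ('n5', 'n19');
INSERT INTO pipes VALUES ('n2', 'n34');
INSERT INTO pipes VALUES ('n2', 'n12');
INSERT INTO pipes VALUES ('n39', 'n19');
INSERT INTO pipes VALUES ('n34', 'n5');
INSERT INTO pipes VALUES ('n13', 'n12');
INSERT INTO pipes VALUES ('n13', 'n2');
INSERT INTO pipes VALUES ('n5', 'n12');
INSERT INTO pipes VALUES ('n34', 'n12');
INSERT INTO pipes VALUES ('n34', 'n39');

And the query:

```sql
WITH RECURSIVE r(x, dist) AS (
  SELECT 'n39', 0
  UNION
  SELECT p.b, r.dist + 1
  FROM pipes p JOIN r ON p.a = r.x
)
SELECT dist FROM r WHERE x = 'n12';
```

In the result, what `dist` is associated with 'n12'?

2

Base: (n39, dist=0).
Iteration 1: edges from {n39} -> (n19, dist=1).
Iteration 2: edges from {n19} -> (n12, dist=2).
Iteration 3: no outgoing edges from {n12}; recursion stops.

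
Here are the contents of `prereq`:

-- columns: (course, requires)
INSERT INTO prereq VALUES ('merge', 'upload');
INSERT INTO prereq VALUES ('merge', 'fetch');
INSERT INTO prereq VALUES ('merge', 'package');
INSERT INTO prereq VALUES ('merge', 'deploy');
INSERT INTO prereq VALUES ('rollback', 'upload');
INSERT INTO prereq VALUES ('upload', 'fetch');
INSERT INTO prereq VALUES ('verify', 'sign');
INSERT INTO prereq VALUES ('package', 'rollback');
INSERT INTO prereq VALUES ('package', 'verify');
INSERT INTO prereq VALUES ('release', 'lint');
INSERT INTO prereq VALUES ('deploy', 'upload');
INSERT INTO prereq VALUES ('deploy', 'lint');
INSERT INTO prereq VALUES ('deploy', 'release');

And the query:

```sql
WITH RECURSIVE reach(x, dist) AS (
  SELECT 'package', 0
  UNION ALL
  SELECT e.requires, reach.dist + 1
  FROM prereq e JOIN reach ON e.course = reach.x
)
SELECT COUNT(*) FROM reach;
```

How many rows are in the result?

6

Base: (package, dist=0).
Iteration 1: edges from {package} -> (rollback, dist=1), (verify, dist=1).
Iteration 2: edges from {rollback,verify} -> (sign, dist=2), (upload, dist=2).
Iteration 3: edges from {sign,upload} -> (fetch, dist=3).
Iteration 4: no outgoing edges from {fetch}; recursion stops.
Total rows emitted: 6.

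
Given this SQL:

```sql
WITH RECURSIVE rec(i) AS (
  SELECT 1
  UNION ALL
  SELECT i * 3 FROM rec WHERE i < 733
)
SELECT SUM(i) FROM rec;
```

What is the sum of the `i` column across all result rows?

Base: i=1.
Iteration 1: 1 < 733 holds -> i = 1 * 3 = 3.
Iteration 2: 3 < 733 holds -> i = 3 * 3 = 9.
Iteration 3: 9 < 733 holds -> i = 9 * 3 = 27.
Iteration 4: 27 < 733 holds -> i = 27 * 3 = 81.
Iteration 5: 81 < 733 holds -> i = 81 * 3 = 243.
Iteration 6: 243 < 733 holds -> i = 243 * 3 = 729.
Iteration 7: 729 < 733 holds -> i = 729 * 3 = 2187.
Iteration 8: 2187 < 733 fails; recursion stops.
SUM(i) = 1 + 3 + 9 + 27 + 81 + 243 + 729 + 2187 = 3280.

3280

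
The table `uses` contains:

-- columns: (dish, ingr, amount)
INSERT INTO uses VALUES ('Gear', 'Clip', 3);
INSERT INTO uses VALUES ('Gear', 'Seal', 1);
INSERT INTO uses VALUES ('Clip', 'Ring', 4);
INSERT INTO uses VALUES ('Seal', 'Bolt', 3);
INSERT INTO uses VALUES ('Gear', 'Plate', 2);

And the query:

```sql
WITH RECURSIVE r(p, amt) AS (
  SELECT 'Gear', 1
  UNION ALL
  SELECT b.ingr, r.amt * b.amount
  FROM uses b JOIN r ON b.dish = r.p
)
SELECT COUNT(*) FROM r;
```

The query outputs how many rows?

Base: (Gear, amt=1).
Iteration 1: components of {Gear} -> Clip = 1*3 = 3, Plate = 1*2 = 2, Seal = 1*1 = 1.
Iteration 2: components of {Clip,Plate,Seal} -> Bolt = 1*3 = 3, Ring = 3*4 = 12.
Iteration 3: no further components; recursion stops.
Total rows emitted: 6.

6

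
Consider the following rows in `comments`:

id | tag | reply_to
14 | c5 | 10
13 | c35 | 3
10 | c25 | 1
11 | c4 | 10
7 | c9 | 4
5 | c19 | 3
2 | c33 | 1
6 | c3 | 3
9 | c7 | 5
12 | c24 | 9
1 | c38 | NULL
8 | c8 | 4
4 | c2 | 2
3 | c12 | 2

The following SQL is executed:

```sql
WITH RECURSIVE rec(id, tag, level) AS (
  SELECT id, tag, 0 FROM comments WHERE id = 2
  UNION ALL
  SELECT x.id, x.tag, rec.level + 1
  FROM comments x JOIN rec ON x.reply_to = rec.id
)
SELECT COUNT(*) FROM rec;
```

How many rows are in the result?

Base: id=2 (c33) at level 0.
Iteration 1: rows with reply_to in {2} -> c12 (id 3, level 1), c2 (id 4, level 1).
Iteration 2: rows with reply_to in {3,4} -> c19 (id 5, level 2), c3 (id 6, level 2), c9 (id 7, level 2), c8 (id 8, level 2), c35 (id 13, level 2).
Iteration 3: rows with reply_to in {5,6,7,8,13} -> c7 (id 9, level 3).
Iteration 4: rows with reply_to in {9} -> c24 (id 12, level 4).
Iteration 5: no rows with reply_to in {12}; recursion stops.
Total rows emitted: 10.

10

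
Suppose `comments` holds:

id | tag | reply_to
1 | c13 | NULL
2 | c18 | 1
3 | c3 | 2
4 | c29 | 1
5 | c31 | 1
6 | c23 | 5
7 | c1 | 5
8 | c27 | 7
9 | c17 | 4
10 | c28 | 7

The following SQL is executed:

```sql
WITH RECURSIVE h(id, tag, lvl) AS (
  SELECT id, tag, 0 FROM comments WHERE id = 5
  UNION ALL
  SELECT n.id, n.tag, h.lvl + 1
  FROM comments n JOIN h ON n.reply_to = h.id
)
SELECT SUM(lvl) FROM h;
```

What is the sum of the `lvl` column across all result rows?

Base: id=5 (c31) at lvl 0.
Iteration 1: rows with reply_to in {5} -> c23 (id 6, lvl 1), c1 (id 7, lvl 1).
Iteration 2: rows with reply_to in {6,7} -> c27 (id 8, lvl 2), c28 (id 10, lvl 2).
Iteration 3: no rows with reply_to in {8,10}; recursion stops.
SUM(lvl) = 0 + 1 + 1 + 2 + 2 = 6.

6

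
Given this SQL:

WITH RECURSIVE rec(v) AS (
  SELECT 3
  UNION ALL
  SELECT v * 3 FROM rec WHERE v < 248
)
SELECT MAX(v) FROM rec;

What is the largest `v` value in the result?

729

Base: v=3.
Iteration 1: 3 < 248 holds -> v = 3 * 3 = 9.
Iteration 2: 9 < 248 holds -> v = 9 * 3 = 27.
Iteration 3: 27 < 248 holds -> v = 27 * 3 = 81.
Iteration 4: 81 < 248 holds -> v = 81 * 3 = 243.
Iteration 5: 243 < 248 holds -> v = 243 * 3 = 729.
Iteration 6: 729 < 248 fails; recursion stops.
v values: 3, 9, 27, 81, 243, 729; the maximum is 729.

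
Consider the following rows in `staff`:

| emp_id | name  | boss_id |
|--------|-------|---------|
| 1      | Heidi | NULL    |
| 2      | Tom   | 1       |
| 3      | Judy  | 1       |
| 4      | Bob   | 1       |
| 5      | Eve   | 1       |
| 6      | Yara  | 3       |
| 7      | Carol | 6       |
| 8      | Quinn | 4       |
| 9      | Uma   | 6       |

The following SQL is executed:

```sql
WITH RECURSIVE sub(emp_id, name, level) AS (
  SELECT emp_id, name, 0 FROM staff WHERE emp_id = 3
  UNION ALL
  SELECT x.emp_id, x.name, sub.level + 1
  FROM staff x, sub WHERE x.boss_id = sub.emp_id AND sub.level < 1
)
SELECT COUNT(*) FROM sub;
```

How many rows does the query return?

Base: emp_id=3 (Judy) at level 0.
Iteration 1: rows with boss_id in {3} -> Yara (id 6, level 1).
Iteration 2: level < 1 fails for all current rows; recursion stops.
Total rows emitted: 2.

2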